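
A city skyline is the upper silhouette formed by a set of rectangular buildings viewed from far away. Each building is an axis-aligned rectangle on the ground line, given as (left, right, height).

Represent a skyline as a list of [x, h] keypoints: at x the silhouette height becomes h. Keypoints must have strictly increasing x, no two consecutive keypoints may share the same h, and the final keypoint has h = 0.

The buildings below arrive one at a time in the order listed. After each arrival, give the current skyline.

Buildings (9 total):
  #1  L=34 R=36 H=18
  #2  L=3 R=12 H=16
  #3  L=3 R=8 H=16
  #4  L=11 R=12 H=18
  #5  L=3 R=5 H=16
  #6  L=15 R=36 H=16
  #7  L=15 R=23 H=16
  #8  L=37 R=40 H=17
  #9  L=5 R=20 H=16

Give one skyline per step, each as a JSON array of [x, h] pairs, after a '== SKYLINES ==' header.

== SKYLINES ==
[[34,18],[36,0]]
[[3,16],[12,0],[34,18],[36,0]]
[[3,16],[12,0],[34,18],[36,0]]
[[3,16],[11,18],[12,0],[34,18],[36,0]]
[[3,16],[11,18],[12,0],[34,18],[36,0]]
[[3,16],[11,18],[12,0],[15,16],[34,18],[36,0]]
[[3,16],[11,18],[12,0],[15,16],[34,18],[36,0]]
[[3,16],[11,18],[12,0],[15,16],[34,18],[36,0],[37,17],[40,0]]
[[3,16],[11,18],[12,16],[34,18],[36,0],[37,17],[40,0]]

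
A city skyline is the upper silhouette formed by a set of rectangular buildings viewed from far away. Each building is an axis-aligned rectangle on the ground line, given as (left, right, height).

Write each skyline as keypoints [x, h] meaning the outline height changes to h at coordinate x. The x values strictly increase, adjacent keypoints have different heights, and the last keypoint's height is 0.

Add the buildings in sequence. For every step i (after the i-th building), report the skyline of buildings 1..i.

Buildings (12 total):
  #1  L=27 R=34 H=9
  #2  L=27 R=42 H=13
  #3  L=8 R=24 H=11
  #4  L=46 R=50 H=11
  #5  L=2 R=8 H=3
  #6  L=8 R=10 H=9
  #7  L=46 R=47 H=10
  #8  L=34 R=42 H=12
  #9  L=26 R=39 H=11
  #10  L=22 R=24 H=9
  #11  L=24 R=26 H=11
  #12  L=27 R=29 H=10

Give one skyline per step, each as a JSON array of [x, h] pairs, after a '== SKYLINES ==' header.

== SKYLINES ==
[[27,9],[34,0]]
[[27,13],[42,0]]
[[8,11],[24,0],[27,13],[42,0]]
[[8,11],[24,0],[27,13],[42,0],[46,11],[50,0]]
[[2,3],[8,11],[24,0],[27,13],[42,0],[46,11],[50,0]]
[[2,3],[8,11],[24,0],[27,13],[42,0],[46,11],[50,0]]
[[2,3],[8,11],[24,0],[27,13],[42,0],[46,11],[50,0]]
[[2,3],[8,11],[24,0],[27,13],[42,0],[46,11],[50,0]]
[[2,3],[8,11],[24,0],[26,11],[27,13],[42,0],[46,11],[50,0]]
[[2,3],[8,11],[24,0],[26,11],[27,13],[42,0],[46,11],[50,0]]
[[2,3],[8,11],[27,13],[42,0],[46,11],[50,0]]
[[2,3],[8,11],[27,13],[42,0],[46,11],[50,0]]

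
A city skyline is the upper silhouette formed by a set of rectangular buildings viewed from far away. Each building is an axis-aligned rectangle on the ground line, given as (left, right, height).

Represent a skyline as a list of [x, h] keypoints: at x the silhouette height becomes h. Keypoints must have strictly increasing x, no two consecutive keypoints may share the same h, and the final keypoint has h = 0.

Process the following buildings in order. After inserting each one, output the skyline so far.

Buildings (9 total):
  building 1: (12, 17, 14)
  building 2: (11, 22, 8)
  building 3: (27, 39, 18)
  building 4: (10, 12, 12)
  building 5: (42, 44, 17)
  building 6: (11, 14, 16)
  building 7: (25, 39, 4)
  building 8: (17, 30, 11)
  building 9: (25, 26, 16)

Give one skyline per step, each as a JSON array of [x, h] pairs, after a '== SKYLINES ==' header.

== SKYLINES ==
[[12,14],[17,0]]
[[11,8],[12,14],[17,8],[22,0]]
[[11,8],[12,14],[17,8],[22,0],[27,18],[39,0]]
[[10,12],[12,14],[17,8],[22,0],[27,18],[39,0]]
[[10,12],[12,14],[17,8],[22,0],[27,18],[39,0],[42,17],[44,0]]
[[10,12],[11,16],[14,14],[17,8],[22,0],[27,18],[39,0],[42,17],[44,0]]
[[10,12],[11,16],[14,14],[17,8],[22,0],[25,4],[27,18],[39,0],[42,17],[44,0]]
[[10,12],[11,16],[14,14],[17,11],[27,18],[39,0],[42,17],[44,0]]
[[10,12],[11,16],[14,14],[17,11],[25,16],[26,11],[27,18],[39,0],[42,17],[44,0]]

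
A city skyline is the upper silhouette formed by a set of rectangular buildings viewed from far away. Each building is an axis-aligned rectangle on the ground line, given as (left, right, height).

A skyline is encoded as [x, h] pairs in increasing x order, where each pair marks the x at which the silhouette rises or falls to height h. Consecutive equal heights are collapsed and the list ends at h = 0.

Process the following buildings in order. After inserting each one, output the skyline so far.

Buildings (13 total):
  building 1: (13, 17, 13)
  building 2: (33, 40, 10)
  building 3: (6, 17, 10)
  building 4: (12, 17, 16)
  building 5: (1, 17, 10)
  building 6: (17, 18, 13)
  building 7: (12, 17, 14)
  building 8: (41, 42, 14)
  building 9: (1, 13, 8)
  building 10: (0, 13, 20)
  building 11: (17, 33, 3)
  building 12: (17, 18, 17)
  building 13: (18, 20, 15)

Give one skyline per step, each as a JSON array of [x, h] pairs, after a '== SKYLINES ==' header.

== SKYLINES ==
[[13,13],[17,0]]
[[13,13],[17,0],[33,10],[40,0]]
[[6,10],[13,13],[17,0],[33,10],[40,0]]
[[6,10],[12,16],[17,0],[33,10],[40,0]]
[[1,10],[12,16],[17,0],[33,10],[40,0]]
[[1,10],[12,16],[17,13],[18,0],[33,10],[40,0]]
[[1,10],[12,16],[17,13],[18,0],[33,10],[40,0]]
[[1,10],[12,16],[17,13],[18,0],[33,10],[40,0],[41,14],[42,0]]
[[1,10],[12,16],[17,13],[18,0],[33,10],[40,0],[41,14],[42,0]]
[[0,20],[13,16],[17,13],[18,0],[33,10],[40,0],[41,14],[42,0]]
[[0,20],[13,16],[17,13],[18,3],[33,10],[40,0],[41,14],[42,0]]
[[0,20],[13,16],[17,17],[18,3],[33,10],[40,0],[41,14],[42,0]]
[[0,20],[13,16],[17,17],[18,15],[20,3],[33,10],[40,0],[41,14],[42,0]]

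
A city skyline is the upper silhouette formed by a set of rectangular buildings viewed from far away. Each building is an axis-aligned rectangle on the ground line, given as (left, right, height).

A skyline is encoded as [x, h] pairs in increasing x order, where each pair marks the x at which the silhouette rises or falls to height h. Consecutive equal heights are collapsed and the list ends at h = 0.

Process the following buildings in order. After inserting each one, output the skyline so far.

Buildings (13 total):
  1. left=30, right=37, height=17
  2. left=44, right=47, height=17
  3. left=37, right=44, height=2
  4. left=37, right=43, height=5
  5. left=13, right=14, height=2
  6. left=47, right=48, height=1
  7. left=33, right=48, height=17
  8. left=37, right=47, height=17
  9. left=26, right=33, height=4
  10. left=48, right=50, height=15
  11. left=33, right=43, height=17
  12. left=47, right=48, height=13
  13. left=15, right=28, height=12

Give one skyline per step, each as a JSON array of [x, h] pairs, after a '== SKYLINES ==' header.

== SKYLINES ==
[[30,17],[37,0]]
[[30,17],[37,0],[44,17],[47,0]]
[[30,17],[37,2],[44,17],[47,0]]
[[30,17],[37,5],[43,2],[44,17],[47,0]]
[[13,2],[14,0],[30,17],[37,5],[43,2],[44,17],[47,0]]
[[13,2],[14,0],[30,17],[37,5],[43,2],[44,17],[47,1],[48,0]]
[[13,2],[14,0],[30,17],[48,0]]
[[13,2],[14,0],[30,17],[48,0]]
[[13,2],[14,0],[26,4],[30,17],[48,0]]
[[13,2],[14,0],[26,4],[30,17],[48,15],[50,0]]
[[13,2],[14,0],[26,4],[30,17],[48,15],[50,0]]
[[13,2],[14,0],[26,4],[30,17],[48,15],[50,0]]
[[13,2],[14,0],[15,12],[28,4],[30,17],[48,15],[50,0]]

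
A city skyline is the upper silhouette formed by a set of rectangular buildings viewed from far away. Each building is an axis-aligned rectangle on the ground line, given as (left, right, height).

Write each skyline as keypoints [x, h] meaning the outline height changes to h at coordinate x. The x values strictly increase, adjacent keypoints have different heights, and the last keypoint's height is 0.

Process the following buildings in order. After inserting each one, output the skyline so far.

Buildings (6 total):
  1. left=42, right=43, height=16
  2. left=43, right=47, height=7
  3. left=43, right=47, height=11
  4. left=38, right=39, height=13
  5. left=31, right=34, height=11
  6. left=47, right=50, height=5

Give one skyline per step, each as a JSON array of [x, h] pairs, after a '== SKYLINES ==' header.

== SKYLINES ==
[[42,16],[43,0]]
[[42,16],[43,7],[47,0]]
[[42,16],[43,11],[47,0]]
[[38,13],[39,0],[42,16],[43,11],[47,0]]
[[31,11],[34,0],[38,13],[39,0],[42,16],[43,11],[47,0]]
[[31,11],[34,0],[38,13],[39,0],[42,16],[43,11],[47,5],[50,0]]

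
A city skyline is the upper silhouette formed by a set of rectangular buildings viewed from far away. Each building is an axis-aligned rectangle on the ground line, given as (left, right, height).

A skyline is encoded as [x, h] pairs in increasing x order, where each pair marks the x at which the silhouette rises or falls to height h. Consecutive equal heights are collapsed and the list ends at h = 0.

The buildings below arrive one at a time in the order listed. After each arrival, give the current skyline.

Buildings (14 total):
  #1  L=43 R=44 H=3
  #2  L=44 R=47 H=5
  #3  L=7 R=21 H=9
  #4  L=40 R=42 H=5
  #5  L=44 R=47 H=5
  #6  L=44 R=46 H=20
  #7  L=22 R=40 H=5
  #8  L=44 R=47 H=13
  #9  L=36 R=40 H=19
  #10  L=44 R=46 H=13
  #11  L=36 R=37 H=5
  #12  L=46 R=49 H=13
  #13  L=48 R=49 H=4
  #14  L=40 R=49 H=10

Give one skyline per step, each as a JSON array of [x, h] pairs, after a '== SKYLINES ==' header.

== SKYLINES ==
[[43,3],[44,0]]
[[43,3],[44,5],[47,0]]
[[7,9],[21,0],[43,3],[44,5],[47,0]]
[[7,9],[21,0],[40,5],[42,0],[43,3],[44,5],[47,0]]
[[7,9],[21,0],[40,5],[42,0],[43,3],[44,5],[47,0]]
[[7,9],[21,0],[40,5],[42,0],[43,3],[44,20],[46,5],[47,0]]
[[7,9],[21,0],[22,5],[42,0],[43,3],[44,20],[46,5],[47,0]]
[[7,9],[21,0],[22,5],[42,0],[43,3],[44,20],[46,13],[47,0]]
[[7,9],[21,0],[22,5],[36,19],[40,5],[42,0],[43,3],[44,20],[46,13],[47,0]]
[[7,9],[21,0],[22,5],[36,19],[40,5],[42,0],[43,3],[44,20],[46,13],[47,0]]
[[7,9],[21,0],[22,5],[36,19],[40,5],[42,0],[43,3],[44,20],[46,13],[47,0]]
[[7,9],[21,0],[22,5],[36,19],[40,5],[42,0],[43,3],[44,20],[46,13],[49,0]]
[[7,9],[21,0],[22,5],[36,19],[40,5],[42,0],[43,3],[44,20],[46,13],[49,0]]
[[7,9],[21,0],[22,5],[36,19],[40,10],[44,20],[46,13],[49,0]]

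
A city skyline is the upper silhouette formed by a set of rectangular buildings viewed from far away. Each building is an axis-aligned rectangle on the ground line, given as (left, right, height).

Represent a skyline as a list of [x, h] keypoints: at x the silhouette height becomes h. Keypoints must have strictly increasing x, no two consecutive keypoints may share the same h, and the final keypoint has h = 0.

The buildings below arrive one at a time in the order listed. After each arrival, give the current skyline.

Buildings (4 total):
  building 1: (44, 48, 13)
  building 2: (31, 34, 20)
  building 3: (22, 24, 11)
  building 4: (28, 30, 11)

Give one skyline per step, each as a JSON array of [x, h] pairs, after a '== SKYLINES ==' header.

== SKYLINES ==
[[44,13],[48,0]]
[[31,20],[34,0],[44,13],[48,0]]
[[22,11],[24,0],[31,20],[34,0],[44,13],[48,0]]
[[22,11],[24,0],[28,11],[30,0],[31,20],[34,0],[44,13],[48,0]]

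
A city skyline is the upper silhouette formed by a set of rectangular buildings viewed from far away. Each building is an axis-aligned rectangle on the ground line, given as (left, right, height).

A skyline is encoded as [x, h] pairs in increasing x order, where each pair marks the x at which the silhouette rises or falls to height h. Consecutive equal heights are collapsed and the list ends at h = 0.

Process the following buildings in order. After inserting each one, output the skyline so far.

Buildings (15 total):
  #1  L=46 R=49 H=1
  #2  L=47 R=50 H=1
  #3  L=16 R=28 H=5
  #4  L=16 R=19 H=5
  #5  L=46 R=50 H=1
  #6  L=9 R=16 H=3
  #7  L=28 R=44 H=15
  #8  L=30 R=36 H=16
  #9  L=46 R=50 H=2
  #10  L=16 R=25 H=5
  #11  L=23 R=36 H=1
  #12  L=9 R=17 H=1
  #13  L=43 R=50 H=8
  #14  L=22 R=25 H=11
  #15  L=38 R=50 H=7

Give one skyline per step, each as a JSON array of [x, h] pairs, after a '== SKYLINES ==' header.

== SKYLINES ==
[[46,1],[49,0]]
[[46,1],[50,0]]
[[16,5],[28,0],[46,1],[50,0]]
[[16,5],[28,0],[46,1],[50,0]]
[[16,5],[28,0],[46,1],[50,0]]
[[9,3],[16,5],[28,0],[46,1],[50,0]]
[[9,3],[16,5],[28,15],[44,0],[46,1],[50,0]]
[[9,3],[16,5],[28,15],[30,16],[36,15],[44,0],[46,1],[50,0]]
[[9,3],[16,5],[28,15],[30,16],[36,15],[44,0],[46,2],[50,0]]
[[9,3],[16,5],[28,15],[30,16],[36,15],[44,0],[46,2],[50,0]]
[[9,3],[16,5],[28,15],[30,16],[36,15],[44,0],[46,2],[50,0]]
[[9,3],[16,5],[28,15],[30,16],[36,15],[44,0],[46,2],[50,0]]
[[9,3],[16,5],[28,15],[30,16],[36,15],[44,8],[50,0]]
[[9,3],[16,5],[22,11],[25,5],[28,15],[30,16],[36,15],[44,8],[50,0]]
[[9,3],[16,5],[22,11],[25,5],[28,15],[30,16],[36,15],[44,8],[50,0]]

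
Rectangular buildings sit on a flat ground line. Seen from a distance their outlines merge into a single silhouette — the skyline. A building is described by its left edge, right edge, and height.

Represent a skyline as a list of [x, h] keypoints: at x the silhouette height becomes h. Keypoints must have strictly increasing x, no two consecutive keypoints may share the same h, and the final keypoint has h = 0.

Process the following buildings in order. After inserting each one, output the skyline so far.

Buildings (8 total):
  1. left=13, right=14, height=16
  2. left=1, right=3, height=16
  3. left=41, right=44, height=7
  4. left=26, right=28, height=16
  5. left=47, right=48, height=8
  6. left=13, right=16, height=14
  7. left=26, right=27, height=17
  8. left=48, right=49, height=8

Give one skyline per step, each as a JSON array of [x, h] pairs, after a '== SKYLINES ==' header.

== SKYLINES ==
[[13,16],[14,0]]
[[1,16],[3,0],[13,16],[14,0]]
[[1,16],[3,0],[13,16],[14,0],[41,7],[44,0]]
[[1,16],[3,0],[13,16],[14,0],[26,16],[28,0],[41,7],[44,0]]
[[1,16],[3,0],[13,16],[14,0],[26,16],[28,0],[41,7],[44,0],[47,8],[48,0]]
[[1,16],[3,0],[13,16],[14,14],[16,0],[26,16],[28,0],[41,7],[44,0],[47,8],[48,0]]
[[1,16],[3,0],[13,16],[14,14],[16,0],[26,17],[27,16],[28,0],[41,7],[44,0],[47,8],[48,0]]
[[1,16],[3,0],[13,16],[14,14],[16,0],[26,17],[27,16],[28,0],[41,7],[44,0],[47,8],[49,0]]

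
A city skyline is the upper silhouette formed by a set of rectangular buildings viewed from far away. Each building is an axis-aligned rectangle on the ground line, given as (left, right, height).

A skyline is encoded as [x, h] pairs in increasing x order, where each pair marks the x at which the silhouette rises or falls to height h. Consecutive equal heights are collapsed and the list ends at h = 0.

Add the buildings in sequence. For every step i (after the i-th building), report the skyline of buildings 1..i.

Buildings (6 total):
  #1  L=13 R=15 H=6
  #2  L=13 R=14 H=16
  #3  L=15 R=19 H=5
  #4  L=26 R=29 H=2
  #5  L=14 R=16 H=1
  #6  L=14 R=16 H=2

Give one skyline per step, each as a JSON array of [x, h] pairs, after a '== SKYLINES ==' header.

== SKYLINES ==
[[13,6],[15,0]]
[[13,16],[14,6],[15,0]]
[[13,16],[14,6],[15,5],[19,0]]
[[13,16],[14,6],[15,5],[19,0],[26,2],[29,0]]
[[13,16],[14,6],[15,5],[19,0],[26,2],[29,0]]
[[13,16],[14,6],[15,5],[19,0],[26,2],[29,0]]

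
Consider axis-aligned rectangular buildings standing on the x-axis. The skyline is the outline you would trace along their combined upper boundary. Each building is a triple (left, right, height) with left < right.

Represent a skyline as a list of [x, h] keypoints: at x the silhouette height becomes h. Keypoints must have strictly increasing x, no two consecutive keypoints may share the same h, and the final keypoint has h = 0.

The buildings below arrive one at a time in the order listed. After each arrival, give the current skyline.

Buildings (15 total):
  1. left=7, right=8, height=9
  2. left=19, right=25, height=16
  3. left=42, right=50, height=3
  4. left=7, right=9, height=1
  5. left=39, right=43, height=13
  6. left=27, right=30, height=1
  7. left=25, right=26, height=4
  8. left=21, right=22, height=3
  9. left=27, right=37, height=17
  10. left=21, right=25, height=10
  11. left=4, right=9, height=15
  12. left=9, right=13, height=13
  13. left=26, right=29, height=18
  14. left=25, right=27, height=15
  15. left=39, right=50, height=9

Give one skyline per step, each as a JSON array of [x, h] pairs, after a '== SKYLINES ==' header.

== SKYLINES ==
[[7,9],[8,0]]
[[7,9],[8,0],[19,16],[25,0]]
[[7,9],[8,0],[19,16],[25,0],[42,3],[50,0]]
[[7,9],[8,1],[9,0],[19,16],[25,0],[42,3],[50,0]]
[[7,9],[8,1],[9,0],[19,16],[25,0],[39,13],[43,3],[50,0]]
[[7,9],[8,1],[9,0],[19,16],[25,0],[27,1],[30,0],[39,13],[43,3],[50,0]]
[[7,9],[8,1],[9,0],[19,16],[25,4],[26,0],[27,1],[30,0],[39,13],[43,3],[50,0]]
[[7,9],[8,1],[9,0],[19,16],[25,4],[26,0],[27,1],[30,0],[39,13],[43,3],[50,0]]
[[7,9],[8,1],[9,0],[19,16],[25,4],[26,0],[27,17],[37,0],[39,13],[43,3],[50,0]]
[[7,9],[8,1],[9,0],[19,16],[25,4],[26,0],[27,17],[37,0],[39,13],[43,3],[50,0]]
[[4,15],[9,0],[19,16],[25,4],[26,0],[27,17],[37,0],[39,13],[43,3],[50,0]]
[[4,15],[9,13],[13,0],[19,16],[25,4],[26,0],[27,17],[37,0],[39,13],[43,3],[50,0]]
[[4,15],[9,13],[13,0],[19,16],[25,4],[26,18],[29,17],[37,0],[39,13],[43,3],[50,0]]
[[4,15],[9,13],[13,0],[19,16],[25,15],[26,18],[29,17],[37,0],[39,13],[43,3],[50,0]]
[[4,15],[9,13],[13,0],[19,16],[25,15],[26,18],[29,17],[37,0],[39,13],[43,9],[50,0]]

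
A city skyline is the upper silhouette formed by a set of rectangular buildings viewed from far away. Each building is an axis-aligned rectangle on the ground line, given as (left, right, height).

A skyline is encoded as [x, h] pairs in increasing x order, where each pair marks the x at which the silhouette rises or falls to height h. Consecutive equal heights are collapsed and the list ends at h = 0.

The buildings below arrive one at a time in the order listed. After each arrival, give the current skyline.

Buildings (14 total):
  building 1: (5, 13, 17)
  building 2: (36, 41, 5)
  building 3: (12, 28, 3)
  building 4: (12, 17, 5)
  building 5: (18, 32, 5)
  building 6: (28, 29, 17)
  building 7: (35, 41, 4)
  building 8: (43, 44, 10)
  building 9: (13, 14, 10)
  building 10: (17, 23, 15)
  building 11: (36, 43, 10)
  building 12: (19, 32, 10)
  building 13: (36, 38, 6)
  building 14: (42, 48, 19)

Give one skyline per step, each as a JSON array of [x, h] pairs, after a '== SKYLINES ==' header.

== SKYLINES ==
[[5,17],[13,0]]
[[5,17],[13,0],[36,5],[41,0]]
[[5,17],[13,3],[28,0],[36,5],[41,0]]
[[5,17],[13,5],[17,3],[28,0],[36,5],[41,0]]
[[5,17],[13,5],[17,3],[18,5],[32,0],[36,5],[41,0]]
[[5,17],[13,5],[17,3],[18,5],[28,17],[29,5],[32,0],[36,5],[41,0]]
[[5,17],[13,5],[17,3],[18,5],[28,17],[29,5],[32,0],[35,4],[36,5],[41,0]]
[[5,17],[13,5],[17,3],[18,5],[28,17],[29,5],[32,0],[35,4],[36,5],[41,0],[43,10],[44,0]]
[[5,17],[13,10],[14,5],[17,3],[18,5],[28,17],[29,5],[32,0],[35,4],[36,5],[41,0],[43,10],[44,0]]
[[5,17],[13,10],[14,5],[17,15],[23,5],[28,17],[29,5],[32,0],[35,4],[36,5],[41,0],[43,10],[44,0]]
[[5,17],[13,10],[14,5],[17,15],[23,5],[28,17],[29,5],[32,0],[35,4],[36,10],[44,0]]
[[5,17],[13,10],[14,5],[17,15],[23,10],[28,17],[29,10],[32,0],[35,4],[36,10],[44,0]]
[[5,17],[13,10],[14,5],[17,15],[23,10],[28,17],[29,10],[32,0],[35,4],[36,10],[44,0]]
[[5,17],[13,10],[14,5],[17,15],[23,10],[28,17],[29,10],[32,0],[35,4],[36,10],[42,19],[48,0]]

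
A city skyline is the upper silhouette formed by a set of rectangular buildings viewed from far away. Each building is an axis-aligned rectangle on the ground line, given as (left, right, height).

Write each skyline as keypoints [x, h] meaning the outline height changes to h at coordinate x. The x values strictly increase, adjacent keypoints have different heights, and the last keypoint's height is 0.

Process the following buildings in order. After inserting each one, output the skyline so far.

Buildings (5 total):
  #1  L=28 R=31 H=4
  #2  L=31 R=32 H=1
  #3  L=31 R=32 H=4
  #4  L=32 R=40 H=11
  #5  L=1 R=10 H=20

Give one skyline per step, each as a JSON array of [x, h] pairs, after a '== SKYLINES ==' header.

== SKYLINES ==
[[28,4],[31,0]]
[[28,4],[31,1],[32,0]]
[[28,4],[32,0]]
[[28,4],[32,11],[40,0]]
[[1,20],[10,0],[28,4],[32,11],[40,0]]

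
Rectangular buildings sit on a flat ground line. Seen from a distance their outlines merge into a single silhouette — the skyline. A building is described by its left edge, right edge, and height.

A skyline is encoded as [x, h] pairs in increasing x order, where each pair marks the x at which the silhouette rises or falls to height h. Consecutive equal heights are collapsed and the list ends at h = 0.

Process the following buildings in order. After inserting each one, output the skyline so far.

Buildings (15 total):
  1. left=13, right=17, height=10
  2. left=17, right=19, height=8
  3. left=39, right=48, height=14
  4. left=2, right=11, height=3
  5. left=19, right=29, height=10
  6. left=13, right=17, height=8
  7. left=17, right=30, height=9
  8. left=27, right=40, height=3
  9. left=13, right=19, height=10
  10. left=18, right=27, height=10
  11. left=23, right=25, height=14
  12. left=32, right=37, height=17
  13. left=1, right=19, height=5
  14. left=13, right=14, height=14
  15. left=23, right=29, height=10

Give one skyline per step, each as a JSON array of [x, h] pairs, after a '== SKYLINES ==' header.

== SKYLINES ==
[[13,10],[17,0]]
[[13,10],[17,8],[19,0]]
[[13,10],[17,8],[19,0],[39,14],[48,0]]
[[2,3],[11,0],[13,10],[17,8],[19,0],[39,14],[48,0]]
[[2,3],[11,0],[13,10],[17,8],[19,10],[29,0],[39,14],[48,0]]
[[2,3],[11,0],[13,10],[17,8],[19,10],[29,0],[39,14],[48,0]]
[[2,3],[11,0],[13,10],[17,9],[19,10],[29,9],[30,0],[39,14],[48,0]]
[[2,3],[11,0],[13,10],[17,9],[19,10],[29,9],[30,3],[39,14],[48,0]]
[[2,3],[11,0],[13,10],[29,9],[30,3],[39,14],[48,0]]
[[2,3],[11,0],[13,10],[29,9],[30,3],[39,14],[48,0]]
[[2,3],[11,0],[13,10],[23,14],[25,10],[29,9],[30,3],[39,14],[48,0]]
[[2,3],[11,0],[13,10],[23,14],[25,10],[29,9],[30,3],[32,17],[37,3],[39,14],[48,0]]
[[1,5],[13,10],[23,14],[25,10],[29,9],[30,3],[32,17],[37,3],[39,14],[48,0]]
[[1,5],[13,14],[14,10],[23,14],[25,10],[29,9],[30,3],[32,17],[37,3],[39,14],[48,0]]
[[1,5],[13,14],[14,10],[23,14],[25,10],[29,9],[30,3],[32,17],[37,3],[39,14],[48,0]]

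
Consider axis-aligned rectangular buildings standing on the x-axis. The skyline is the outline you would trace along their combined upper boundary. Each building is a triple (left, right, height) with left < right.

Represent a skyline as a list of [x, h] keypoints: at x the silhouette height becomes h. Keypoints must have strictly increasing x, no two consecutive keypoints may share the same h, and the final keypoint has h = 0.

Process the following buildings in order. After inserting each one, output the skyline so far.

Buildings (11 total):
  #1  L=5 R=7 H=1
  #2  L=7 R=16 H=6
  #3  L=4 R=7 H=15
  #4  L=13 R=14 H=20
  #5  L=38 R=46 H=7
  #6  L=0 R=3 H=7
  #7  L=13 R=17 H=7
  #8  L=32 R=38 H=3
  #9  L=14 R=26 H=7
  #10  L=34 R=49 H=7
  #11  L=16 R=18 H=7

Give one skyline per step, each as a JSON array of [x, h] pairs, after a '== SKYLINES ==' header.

== SKYLINES ==
[[5,1],[7,0]]
[[5,1],[7,6],[16,0]]
[[4,15],[7,6],[16,0]]
[[4,15],[7,6],[13,20],[14,6],[16,0]]
[[4,15],[7,6],[13,20],[14,6],[16,0],[38,7],[46,0]]
[[0,7],[3,0],[4,15],[7,6],[13,20],[14,6],[16,0],[38,7],[46,0]]
[[0,7],[3,0],[4,15],[7,6],[13,20],[14,7],[17,0],[38,7],[46,0]]
[[0,7],[3,0],[4,15],[7,6],[13,20],[14,7],[17,0],[32,3],[38,7],[46,0]]
[[0,7],[3,0],[4,15],[7,6],[13,20],[14,7],[26,0],[32,3],[38,7],[46,0]]
[[0,7],[3,0],[4,15],[7,6],[13,20],[14,7],[26,0],[32,3],[34,7],[49,0]]
[[0,7],[3,0],[4,15],[7,6],[13,20],[14,7],[26,0],[32,3],[34,7],[49,0]]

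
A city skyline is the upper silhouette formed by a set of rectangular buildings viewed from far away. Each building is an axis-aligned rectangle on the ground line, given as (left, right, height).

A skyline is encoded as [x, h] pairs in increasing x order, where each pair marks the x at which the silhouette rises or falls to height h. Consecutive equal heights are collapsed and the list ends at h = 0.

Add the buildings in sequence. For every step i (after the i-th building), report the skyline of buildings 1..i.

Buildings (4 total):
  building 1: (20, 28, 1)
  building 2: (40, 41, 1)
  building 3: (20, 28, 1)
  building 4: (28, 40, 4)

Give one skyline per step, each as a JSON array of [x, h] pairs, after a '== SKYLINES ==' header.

== SKYLINES ==
[[20,1],[28,0]]
[[20,1],[28,0],[40,1],[41,0]]
[[20,1],[28,0],[40,1],[41,0]]
[[20,1],[28,4],[40,1],[41,0]]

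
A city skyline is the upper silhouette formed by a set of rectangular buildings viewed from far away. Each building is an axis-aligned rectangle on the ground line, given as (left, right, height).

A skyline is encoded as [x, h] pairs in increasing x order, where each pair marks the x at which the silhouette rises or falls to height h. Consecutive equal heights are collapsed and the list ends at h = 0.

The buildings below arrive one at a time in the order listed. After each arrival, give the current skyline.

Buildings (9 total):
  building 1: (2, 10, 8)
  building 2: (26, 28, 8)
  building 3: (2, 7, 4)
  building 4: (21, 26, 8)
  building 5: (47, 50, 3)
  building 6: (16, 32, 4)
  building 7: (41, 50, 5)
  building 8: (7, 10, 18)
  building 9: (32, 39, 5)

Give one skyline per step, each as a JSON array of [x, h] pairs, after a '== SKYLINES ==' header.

== SKYLINES ==
[[2,8],[10,0]]
[[2,8],[10,0],[26,8],[28,0]]
[[2,8],[10,0],[26,8],[28,0]]
[[2,8],[10,0],[21,8],[28,0]]
[[2,8],[10,0],[21,8],[28,0],[47,3],[50,0]]
[[2,8],[10,0],[16,4],[21,8],[28,4],[32,0],[47,3],[50,0]]
[[2,8],[10,0],[16,4],[21,8],[28,4],[32,0],[41,5],[50,0]]
[[2,8],[7,18],[10,0],[16,4],[21,8],[28,4],[32,0],[41,5],[50,0]]
[[2,8],[7,18],[10,0],[16,4],[21,8],[28,4],[32,5],[39,0],[41,5],[50,0]]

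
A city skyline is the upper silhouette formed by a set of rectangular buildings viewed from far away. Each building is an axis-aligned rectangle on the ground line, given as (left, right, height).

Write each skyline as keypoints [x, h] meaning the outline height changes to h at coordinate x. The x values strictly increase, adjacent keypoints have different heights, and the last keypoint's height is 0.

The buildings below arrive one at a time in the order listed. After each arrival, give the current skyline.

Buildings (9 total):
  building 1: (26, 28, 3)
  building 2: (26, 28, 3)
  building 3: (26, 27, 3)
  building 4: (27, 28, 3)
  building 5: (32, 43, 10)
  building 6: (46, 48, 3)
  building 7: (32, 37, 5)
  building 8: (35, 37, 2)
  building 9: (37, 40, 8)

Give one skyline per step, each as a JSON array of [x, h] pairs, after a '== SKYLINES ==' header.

== SKYLINES ==
[[26,3],[28,0]]
[[26,3],[28,0]]
[[26,3],[28,0]]
[[26,3],[28,0]]
[[26,3],[28,0],[32,10],[43,0]]
[[26,3],[28,0],[32,10],[43,0],[46,3],[48,0]]
[[26,3],[28,0],[32,10],[43,0],[46,3],[48,0]]
[[26,3],[28,0],[32,10],[43,0],[46,3],[48,0]]
[[26,3],[28,0],[32,10],[43,0],[46,3],[48,0]]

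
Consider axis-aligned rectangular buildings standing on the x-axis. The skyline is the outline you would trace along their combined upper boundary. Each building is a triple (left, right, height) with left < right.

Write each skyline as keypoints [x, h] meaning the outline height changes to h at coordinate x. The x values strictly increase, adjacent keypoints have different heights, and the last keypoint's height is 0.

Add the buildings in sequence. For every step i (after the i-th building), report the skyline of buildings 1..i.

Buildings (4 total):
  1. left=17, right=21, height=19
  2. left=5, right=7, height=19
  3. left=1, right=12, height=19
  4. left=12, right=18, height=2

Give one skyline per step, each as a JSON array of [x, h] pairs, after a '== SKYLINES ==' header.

== SKYLINES ==
[[17,19],[21,0]]
[[5,19],[7,0],[17,19],[21,0]]
[[1,19],[12,0],[17,19],[21,0]]
[[1,19],[12,2],[17,19],[21,0]]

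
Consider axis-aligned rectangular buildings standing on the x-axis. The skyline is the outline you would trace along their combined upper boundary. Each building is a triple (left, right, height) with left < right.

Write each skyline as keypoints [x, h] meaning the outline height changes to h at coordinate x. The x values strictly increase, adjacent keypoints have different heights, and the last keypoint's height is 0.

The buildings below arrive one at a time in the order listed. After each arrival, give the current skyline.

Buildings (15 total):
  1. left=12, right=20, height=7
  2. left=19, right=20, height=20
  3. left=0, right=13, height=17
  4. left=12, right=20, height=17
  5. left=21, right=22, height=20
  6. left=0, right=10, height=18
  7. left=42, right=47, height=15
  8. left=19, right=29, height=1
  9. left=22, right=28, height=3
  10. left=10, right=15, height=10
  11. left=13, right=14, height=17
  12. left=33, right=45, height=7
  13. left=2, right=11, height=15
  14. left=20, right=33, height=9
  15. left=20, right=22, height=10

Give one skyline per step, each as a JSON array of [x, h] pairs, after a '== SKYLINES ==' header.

== SKYLINES ==
[[12,7],[20,0]]
[[12,7],[19,20],[20,0]]
[[0,17],[13,7],[19,20],[20,0]]
[[0,17],[19,20],[20,0]]
[[0,17],[19,20],[20,0],[21,20],[22,0]]
[[0,18],[10,17],[19,20],[20,0],[21,20],[22,0]]
[[0,18],[10,17],[19,20],[20,0],[21,20],[22,0],[42,15],[47,0]]
[[0,18],[10,17],[19,20],[20,1],[21,20],[22,1],[29,0],[42,15],[47,0]]
[[0,18],[10,17],[19,20],[20,1],[21,20],[22,3],[28,1],[29,0],[42,15],[47,0]]
[[0,18],[10,17],[19,20],[20,1],[21,20],[22,3],[28,1],[29,0],[42,15],[47,0]]
[[0,18],[10,17],[19,20],[20,1],[21,20],[22,3],[28,1],[29,0],[42,15],[47,0]]
[[0,18],[10,17],[19,20],[20,1],[21,20],[22,3],[28,1],[29,0],[33,7],[42,15],[47,0]]
[[0,18],[10,17],[19,20],[20,1],[21,20],[22,3],[28,1],[29,0],[33,7],[42,15],[47,0]]
[[0,18],[10,17],[19,20],[20,9],[21,20],[22,9],[33,7],[42,15],[47,0]]
[[0,18],[10,17],[19,20],[20,10],[21,20],[22,9],[33,7],[42,15],[47,0]]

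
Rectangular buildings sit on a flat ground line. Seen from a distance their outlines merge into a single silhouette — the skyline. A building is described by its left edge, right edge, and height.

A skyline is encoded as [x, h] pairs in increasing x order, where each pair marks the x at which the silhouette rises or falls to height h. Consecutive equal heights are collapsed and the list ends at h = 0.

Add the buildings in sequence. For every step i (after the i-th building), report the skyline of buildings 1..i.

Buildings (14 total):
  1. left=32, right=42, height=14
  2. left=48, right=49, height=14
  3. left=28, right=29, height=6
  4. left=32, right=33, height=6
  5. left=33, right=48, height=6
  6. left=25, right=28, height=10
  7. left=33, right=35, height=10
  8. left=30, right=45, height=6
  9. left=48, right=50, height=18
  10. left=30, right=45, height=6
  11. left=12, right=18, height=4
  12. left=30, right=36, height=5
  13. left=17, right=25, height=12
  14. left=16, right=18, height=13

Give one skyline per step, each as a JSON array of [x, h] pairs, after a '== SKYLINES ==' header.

== SKYLINES ==
[[32,14],[42,0]]
[[32,14],[42,0],[48,14],[49,0]]
[[28,6],[29,0],[32,14],[42,0],[48,14],[49,0]]
[[28,6],[29,0],[32,14],[42,0],[48,14],[49,0]]
[[28,6],[29,0],[32,14],[42,6],[48,14],[49,0]]
[[25,10],[28,6],[29,0],[32,14],[42,6],[48,14],[49,0]]
[[25,10],[28,6],[29,0],[32,14],[42,6],[48,14],[49,0]]
[[25,10],[28,6],[29,0],[30,6],[32,14],[42,6],[48,14],[49,0]]
[[25,10],[28,6],[29,0],[30,6],[32,14],[42,6],[48,18],[50,0]]
[[25,10],[28,6],[29,0],[30,6],[32,14],[42,6],[48,18],[50,0]]
[[12,4],[18,0],[25,10],[28,6],[29,0],[30,6],[32,14],[42,6],[48,18],[50,0]]
[[12,4],[18,0],[25,10],[28,6],[29,0],[30,6],[32,14],[42,6],[48,18],[50,0]]
[[12,4],[17,12],[25,10],[28,6],[29,0],[30,6],[32,14],[42,6],[48,18],[50,0]]
[[12,4],[16,13],[18,12],[25,10],[28,6],[29,0],[30,6],[32,14],[42,6],[48,18],[50,0]]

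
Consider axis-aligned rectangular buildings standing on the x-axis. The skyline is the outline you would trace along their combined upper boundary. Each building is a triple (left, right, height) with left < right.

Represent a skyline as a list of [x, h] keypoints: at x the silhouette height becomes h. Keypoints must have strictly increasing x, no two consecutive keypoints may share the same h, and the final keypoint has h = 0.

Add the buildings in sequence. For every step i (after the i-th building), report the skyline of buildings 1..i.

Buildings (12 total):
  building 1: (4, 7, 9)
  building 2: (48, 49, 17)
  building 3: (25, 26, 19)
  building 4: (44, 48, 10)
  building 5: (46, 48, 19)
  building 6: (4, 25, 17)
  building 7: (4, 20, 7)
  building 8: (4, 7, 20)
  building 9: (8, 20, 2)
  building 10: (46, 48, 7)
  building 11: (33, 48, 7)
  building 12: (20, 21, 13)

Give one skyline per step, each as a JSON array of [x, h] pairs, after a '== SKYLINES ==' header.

== SKYLINES ==
[[4,9],[7,0]]
[[4,9],[7,0],[48,17],[49,0]]
[[4,9],[7,0],[25,19],[26,0],[48,17],[49,0]]
[[4,9],[7,0],[25,19],[26,0],[44,10],[48,17],[49,0]]
[[4,9],[7,0],[25,19],[26,0],[44,10],[46,19],[48,17],[49,0]]
[[4,17],[25,19],[26,0],[44,10],[46,19],[48,17],[49,0]]
[[4,17],[25,19],[26,0],[44,10],[46,19],[48,17],[49,0]]
[[4,20],[7,17],[25,19],[26,0],[44,10],[46,19],[48,17],[49,0]]
[[4,20],[7,17],[25,19],[26,0],[44,10],[46,19],[48,17],[49,0]]
[[4,20],[7,17],[25,19],[26,0],[44,10],[46,19],[48,17],[49,0]]
[[4,20],[7,17],[25,19],[26,0],[33,7],[44,10],[46,19],[48,17],[49,0]]
[[4,20],[7,17],[25,19],[26,0],[33,7],[44,10],[46,19],[48,17],[49,0]]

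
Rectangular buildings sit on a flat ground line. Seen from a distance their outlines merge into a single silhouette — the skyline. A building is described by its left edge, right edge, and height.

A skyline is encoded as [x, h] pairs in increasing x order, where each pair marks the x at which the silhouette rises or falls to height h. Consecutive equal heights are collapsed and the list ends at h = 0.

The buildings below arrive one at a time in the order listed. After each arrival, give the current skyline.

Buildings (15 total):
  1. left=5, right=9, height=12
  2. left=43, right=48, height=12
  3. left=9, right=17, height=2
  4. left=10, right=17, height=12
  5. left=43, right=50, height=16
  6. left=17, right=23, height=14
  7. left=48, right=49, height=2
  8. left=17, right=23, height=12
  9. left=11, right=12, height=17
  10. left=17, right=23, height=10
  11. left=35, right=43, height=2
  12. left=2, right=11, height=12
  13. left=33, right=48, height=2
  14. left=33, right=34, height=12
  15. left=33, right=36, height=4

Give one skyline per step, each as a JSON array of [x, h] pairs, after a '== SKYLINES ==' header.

== SKYLINES ==
[[5,12],[9,0]]
[[5,12],[9,0],[43,12],[48,0]]
[[5,12],[9,2],[17,0],[43,12],[48,0]]
[[5,12],[9,2],[10,12],[17,0],[43,12],[48,0]]
[[5,12],[9,2],[10,12],[17,0],[43,16],[50,0]]
[[5,12],[9,2],[10,12],[17,14],[23,0],[43,16],[50,0]]
[[5,12],[9,2],[10,12],[17,14],[23,0],[43,16],[50,0]]
[[5,12],[9,2],[10,12],[17,14],[23,0],[43,16],[50,0]]
[[5,12],[9,2],[10,12],[11,17],[12,12],[17,14],[23,0],[43,16],[50,0]]
[[5,12],[9,2],[10,12],[11,17],[12,12],[17,14],[23,0],[43,16],[50,0]]
[[5,12],[9,2],[10,12],[11,17],[12,12],[17,14],[23,0],[35,2],[43,16],[50,0]]
[[2,12],[11,17],[12,12],[17,14],[23,0],[35,2],[43,16],[50,0]]
[[2,12],[11,17],[12,12],[17,14],[23,0],[33,2],[43,16],[50,0]]
[[2,12],[11,17],[12,12],[17,14],[23,0],[33,12],[34,2],[43,16],[50,0]]
[[2,12],[11,17],[12,12],[17,14],[23,0],[33,12],[34,4],[36,2],[43,16],[50,0]]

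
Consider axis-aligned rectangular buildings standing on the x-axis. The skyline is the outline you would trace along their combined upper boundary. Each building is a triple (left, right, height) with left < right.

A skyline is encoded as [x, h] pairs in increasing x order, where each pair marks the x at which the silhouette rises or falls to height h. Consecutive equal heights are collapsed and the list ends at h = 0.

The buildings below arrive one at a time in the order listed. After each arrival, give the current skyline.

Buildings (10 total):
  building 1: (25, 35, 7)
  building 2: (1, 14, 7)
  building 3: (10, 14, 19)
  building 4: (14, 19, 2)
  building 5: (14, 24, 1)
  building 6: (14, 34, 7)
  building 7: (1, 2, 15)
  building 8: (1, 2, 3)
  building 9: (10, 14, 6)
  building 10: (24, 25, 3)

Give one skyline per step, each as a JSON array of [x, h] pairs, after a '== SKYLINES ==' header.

== SKYLINES ==
[[25,7],[35,0]]
[[1,7],[14,0],[25,7],[35,0]]
[[1,7],[10,19],[14,0],[25,7],[35,0]]
[[1,7],[10,19],[14,2],[19,0],[25,7],[35,0]]
[[1,7],[10,19],[14,2],[19,1],[24,0],[25,7],[35,0]]
[[1,7],[10,19],[14,7],[35,0]]
[[1,15],[2,7],[10,19],[14,7],[35,0]]
[[1,15],[2,7],[10,19],[14,7],[35,0]]
[[1,15],[2,7],[10,19],[14,7],[35,0]]
[[1,15],[2,7],[10,19],[14,7],[35,0]]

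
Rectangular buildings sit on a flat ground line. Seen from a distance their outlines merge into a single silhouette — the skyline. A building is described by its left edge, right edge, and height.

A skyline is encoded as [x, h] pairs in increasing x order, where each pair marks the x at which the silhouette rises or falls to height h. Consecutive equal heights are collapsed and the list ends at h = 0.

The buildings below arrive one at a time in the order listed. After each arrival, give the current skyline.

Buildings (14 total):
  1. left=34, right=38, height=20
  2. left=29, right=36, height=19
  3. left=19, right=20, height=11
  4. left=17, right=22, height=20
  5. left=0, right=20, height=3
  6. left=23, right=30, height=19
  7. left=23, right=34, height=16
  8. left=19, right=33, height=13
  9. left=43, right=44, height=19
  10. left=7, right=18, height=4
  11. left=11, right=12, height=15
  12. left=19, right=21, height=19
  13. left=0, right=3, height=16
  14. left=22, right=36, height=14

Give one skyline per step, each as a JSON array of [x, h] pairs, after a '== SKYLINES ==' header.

== SKYLINES ==
[[34,20],[38,0]]
[[29,19],[34,20],[38,0]]
[[19,11],[20,0],[29,19],[34,20],[38,0]]
[[17,20],[22,0],[29,19],[34,20],[38,0]]
[[0,3],[17,20],[22,0],[29,19],[34,20],[38,0]]
[[0,3],[17,20],[22,0],[23,19],[34,20],[38,0]]
[[0,3],[17,20],[22,0],[23,19],[34,20],[38,0]]
[[0,3],[17,20],[22,13],[23,19],[34,20],[38,0]]
[[0,3],[17,20],[22,13],[23,19],[34,20],[38,0],[43,19],[44,0]]
[[0,3],[7,4],[17,20],[22,13],[23,19],[34,20],[38,0],[43,19],[44,0]]
[[0,3],[7,4],[11,15],[12,4],[17,20],[22,13],[23,19],[34,20],[38,0],[43,19],[44,0]]
[[0,3],[7,4],[11,15],[12,4],[17,20],[22,13],[23,19],[34,20],[38,0],[43,19],[44,0]]
[[0,16],[3,3],[7,4],[11,15],[12,4],[17,20],[22,13],[23,19],[34,20],[38,0],[43,19],[44,0]]
[[0,16],[3,3],[7,4],[11,15],[12,4],[17,20],[22,14],[23,19],[34,20],[38,0],[43,19],[44,0]]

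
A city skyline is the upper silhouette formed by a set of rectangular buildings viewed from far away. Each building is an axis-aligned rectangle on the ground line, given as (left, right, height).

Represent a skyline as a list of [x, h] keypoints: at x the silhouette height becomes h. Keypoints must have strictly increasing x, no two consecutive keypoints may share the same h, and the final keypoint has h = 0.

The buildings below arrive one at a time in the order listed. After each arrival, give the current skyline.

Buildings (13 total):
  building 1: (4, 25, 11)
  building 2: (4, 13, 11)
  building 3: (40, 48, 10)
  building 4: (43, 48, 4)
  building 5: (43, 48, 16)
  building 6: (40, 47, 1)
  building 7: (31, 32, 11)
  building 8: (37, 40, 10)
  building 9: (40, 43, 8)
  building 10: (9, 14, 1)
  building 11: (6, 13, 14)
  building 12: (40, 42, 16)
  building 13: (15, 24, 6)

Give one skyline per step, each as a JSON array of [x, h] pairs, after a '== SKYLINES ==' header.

== SKYLINES ==
[[4,11],[25,0]]
[[4,11],[25,0]]
[[4,11],[25,0],[40,10],[48,0]]
[[4,11],[25,0],[40,10],[48,0]]
[[4,11],[25,0],[40,10],[43,16],[48,0]]
[[4,11],[25,0],[40,10],[43,16],[48,0]]
[[4,11],[25,0],[31,11],[32,0],[40,10],[43,16],[48,0]]
[[4,11],[25,0],[31,11],[32,0],[37,10],[43,16],[48,0]]
[[4,11],[25,0],[31,11],[32,0],[37,10],[43,16],[48,0]]
[[4,11],[25,0],[31,11],[32,0],[37,10],[43,16],[48,0]]
[[4,11],[6,14],[13,11],[25,0],[31,11],[32,0],[37,10],[43,16],[48,0]]
[[4,11],[6,14],[13,11],[25,0],[31,11],[32,0],[37,10],[40,16],[42,10],[43,16],[48,0]]
[[4,11],[6,14],[13,11],[25,0],[31,11],[32,0],[37,10],[40,16],[42,10],[43,16],[48,0]]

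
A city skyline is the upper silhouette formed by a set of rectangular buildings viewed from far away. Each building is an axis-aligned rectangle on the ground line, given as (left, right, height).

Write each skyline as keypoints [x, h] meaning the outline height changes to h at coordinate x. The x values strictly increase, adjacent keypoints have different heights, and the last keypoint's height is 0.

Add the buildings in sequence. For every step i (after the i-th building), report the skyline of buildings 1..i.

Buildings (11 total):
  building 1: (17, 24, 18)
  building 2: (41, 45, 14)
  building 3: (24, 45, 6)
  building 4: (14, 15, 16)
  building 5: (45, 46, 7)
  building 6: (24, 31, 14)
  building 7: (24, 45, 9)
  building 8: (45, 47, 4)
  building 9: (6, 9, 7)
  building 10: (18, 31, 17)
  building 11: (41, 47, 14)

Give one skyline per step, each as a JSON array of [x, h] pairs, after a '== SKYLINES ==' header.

== SKYLINES ==
[[17,18],[24,0]]
[[17,18],[24,0],[41,14],[45,0]]
[[17,18],[24,6],[41,14],[45,0]]
[[14,16],[15,0],[17,18],[24,6],[41,14],[45,0]]
[[14,16],[15,0],[17,18],[24,6],[41,14],[45,7],[46,0]]
[[14,16],[15,0],[17,18],[24,14],[31,6],[41,14],[45,7],[46,0]]
[[14,16],[15,0],[17,18],[24,14],[31,9],[41,14],[45,7],[46,0]]
[[14,16],[15,0],[17,18],[24,14],[31,9],[41,14],[45,7],[46,4],[47,0]]
[[6,7],[9,0],[14,16],[15,0],[17,18],[24,14],[31,9],[41,14],[45,7],[46,4],[47,0]]
[[6,7],[9,0],[14,16],[15,0],[17,18],[24,17],[31,9],[41,14],[45,7],[46,4],[47,0]]
[[6,7],[9,0],[14,16],[15,0],[17,18],[24,17],[31,9],[41,14],[47,0]]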